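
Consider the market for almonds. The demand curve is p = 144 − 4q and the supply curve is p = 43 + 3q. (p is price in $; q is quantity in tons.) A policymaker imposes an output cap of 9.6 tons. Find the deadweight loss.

Competitive equilibrium: 144 − 4q = 43 + 3q → q* = 14.4286, p* = 86.2857.
At q = 9.6: demand price = 144 − 4·9.6 = 105.6; supply price = 43 + 3·9.6 = 71.8.
Δq = 14.4286 − 9.6 = 4.8286; wedge = 105.6 − 71.8 = 33.8.
Deadweight loss = ½ × 4.8286 × 33.8 = $81.60.

$81.60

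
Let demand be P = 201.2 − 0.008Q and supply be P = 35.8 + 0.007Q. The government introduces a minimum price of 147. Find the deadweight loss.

Competitive equilibrium: 201.2 − 0.008Q = 35.8 + 0.007Q → Q* = 11026.6667, P* = 112.9867.
At the floor P = 147, quantity demanded = (201.2 − 147)/0.008 = 6775.
Sellers' marginal cost at Q' = 6775: 35.8 + 0.007·6775 = 83.225.
ΔQ = 11026.6667 − 6775 = 4251.6667; wedge = 147 − 83.225 = 63.775.
Welfare loss = ½ × 4251.6667 × 63.775 = 135575.02.

135575.02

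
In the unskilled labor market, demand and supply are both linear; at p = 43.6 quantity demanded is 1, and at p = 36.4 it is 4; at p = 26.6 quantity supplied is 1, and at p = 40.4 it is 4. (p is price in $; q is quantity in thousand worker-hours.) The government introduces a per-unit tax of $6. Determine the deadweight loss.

$2.57 thousand

Demand slope = (36.4 − 43.6)/(4 − 1) = −2.4, so p = 46 − 2.4q.
Supply slope = (40.4 − 26.6)/(4 − 1) = 4.6, so p = 22 + 4.6q.
Competitive equilibrium: 46 − 2.4q = 22 + 4.6q → q* = 3.4286, p* = 37.7714.
With the tax, the buyer price exceeds the seller price by 6: (46 − 2.4q) − (22 + 4.6q) = 6 → q' = 2.5714.
Δq = 3.4286 − 2.5714 = 0.8572; the wedge equals the tax, 6.
Welfare loss = ½ × 0.8572 × 6 = $2.57 thousand.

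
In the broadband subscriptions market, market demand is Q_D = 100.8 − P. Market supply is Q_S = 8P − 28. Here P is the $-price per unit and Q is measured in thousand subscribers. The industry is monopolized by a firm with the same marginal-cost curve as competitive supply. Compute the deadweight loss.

$931.81 thousand

In inverse form: demand P = 100.8 − Q, supply P = 3.5 + 0.125Q.
Competitive equilibrium: 100.8 − Q = 3.5 + 0.125Q → Q* = 86.4889, P* = 14.3111.
Marginal revenue: MR = 100.8 − 2Q. Set MR = MC: 100.8 − 2Q = 3.5 + 0.125Q → Q_m = 45.7882.
Price P_m = 100.8 − 1·45.7882 = 55.0118; MC(Q_m) = 3.5 + 0.125·45.7882 = 9.2235.
Competitive Q* = 86.4889, so ΔQ = 40.7007; wedge = 55.0118 − 9.2235 = 45.7883.
DWL = ½ × 40.7007 × 45.7883 = $931.81 thousand.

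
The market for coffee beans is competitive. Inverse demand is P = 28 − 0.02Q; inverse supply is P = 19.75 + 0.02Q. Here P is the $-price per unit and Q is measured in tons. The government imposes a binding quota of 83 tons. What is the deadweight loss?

Competitive equilibrium: 28 − 0.02Q = 19.75 + 0.02Q → Q* = 206.25, P* = 23.875.
At Q = 83: demand price = 28 − 0.02·83 = 26.34; supply price = 19.75 + 0.02·83 = 21.41.
ΔQ = 206.25 − 83 = 123.25; wedge = 26.34 − 21.41 = 4.93.
DWL = ½ × 123.25 × 4.93 = $303.81.

$303.81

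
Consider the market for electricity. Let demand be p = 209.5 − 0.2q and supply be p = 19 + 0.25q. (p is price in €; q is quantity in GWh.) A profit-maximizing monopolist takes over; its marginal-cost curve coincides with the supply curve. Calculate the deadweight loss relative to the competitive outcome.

Competitive equilibrium: 209.5 − 0.2q = 19 + 0.25q → q* = 423.333333, p* = 124.833333.
Marginal revenue: MR = 209.5 − 0.4q. Set MR = MC: 209.5 − 0.4q = 19 + 0.25q → q_m = 293.076923.
Price p_m = 209.5 − 0.2·293.076923 = 150.884615; MC(q_m) = 19 + 0.25·293.076923 = 92.269231.
Competitive q* = 423.333333, so Δq = 130.25641; wedge = 150.884615 − 92.269231 = 58.615384.
DWL = ½ × 130.25641 × 58.615384 = €3817.51.

€3817.51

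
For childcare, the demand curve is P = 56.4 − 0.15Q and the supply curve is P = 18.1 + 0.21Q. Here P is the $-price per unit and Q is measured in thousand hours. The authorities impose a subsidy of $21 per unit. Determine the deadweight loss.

Competitive equilibrium: 56.4 − 0.15Q = 18.1 + 0.21Q → Q* = 106.3889, P* = 40.4417.
The subsidy lowers effective supply by 21: P = 0.21Q − 2.9.
New quantity: 56.4 − 0.15Q = 0.21Q − 2.9 → Q' = 164.7222.
Overproduction ΔQ = 164.7222 − 106.3889 = 58.3333; wedge = subsidy = 21.
The triangle = ½ × 58.3333 × 21 = $612.50 thousand.

$612.50 thousand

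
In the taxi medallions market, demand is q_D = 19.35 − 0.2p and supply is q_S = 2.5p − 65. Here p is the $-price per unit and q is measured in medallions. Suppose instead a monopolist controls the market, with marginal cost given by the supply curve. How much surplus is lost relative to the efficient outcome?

$107.13

In inverse form: demand p = 96.75 − 5q, supply p = 26 + 0.4q.
Competitive equilibrium: 96.75 − 5q = 26 + 0.4q → q* = 13.1019, p* = 31.2407.
Marginal revenue: MR = 96.75 − 10q. Set MR = MC: 96.75 − 10q = 26 + 0.4q → q_m = 6.8029.
Price p_m = 96.75 − 5·6.8029 = 62.7355; MC(q_m) = 26 + 0.4·6.8029 = 28.7212.
Competitive q* = 13.1019, so Δq = 6.299; wedge = 62.7355 − 28.7212 = 34.0143.
Welfare loss = ½ × 6.299 × 34.0143 = $107.13.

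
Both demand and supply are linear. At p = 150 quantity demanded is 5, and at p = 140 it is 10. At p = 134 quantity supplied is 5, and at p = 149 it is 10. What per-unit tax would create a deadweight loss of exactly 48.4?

Demand slope = (140 − 150)/(10 − 5) = −2, so p = 160 − 2q.
Supply slope = (149 − 134)/(10 − 5) = 3, so p = 119 + 3q.
Competitive equilibrium: 160 − 2q = 119 + 3q → q* = 8.2, p* = 143.6.
A tax t gives Δq = t/5 and wedge t, so DWL = t²/10.
t²/10 = 48.4 → t² = 484 → t = 22.

22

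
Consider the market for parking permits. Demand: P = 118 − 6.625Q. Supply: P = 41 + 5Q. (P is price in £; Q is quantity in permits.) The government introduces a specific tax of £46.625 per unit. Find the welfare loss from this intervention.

Competitive equilibrium: 118 − 6.625Q = 41 + 5Q → Q* = 6.6237, P* = 74.1183.
With the tax, the buyer price exceeds the seller price by 46.625: (118 − 6.625Q) − (41 + 5Q) = 46.625 → Q' = 2.6129.
ΔQ = 6.6237 − 2.6129 = 4.0108; the wedge equals the tax, 46.625.
Deadweight loss = ½ × 4.0108 × 46.625 = £93.50.

£93.50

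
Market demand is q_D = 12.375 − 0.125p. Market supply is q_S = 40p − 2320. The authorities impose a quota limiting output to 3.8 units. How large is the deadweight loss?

In inverse form: demand p = 99 − 8q, supply p = 58 + 0.025q.
Competitive equilibrium: 99 − 8q = 58 + 0.025q → q* = 5.109, p* = 58.1277.
At q = 3.8: demand price = 99 − 8·3.8 = 68.6; supply price = 58 + 0.025·3.8 = 58.095.
Δq = 5.109 − 3.8 = 1.309; wedge = 68.6 − 58.095 = 10.505.
Welfare loss = ½ × 1.309 × 10.505 = 6.88.

6.88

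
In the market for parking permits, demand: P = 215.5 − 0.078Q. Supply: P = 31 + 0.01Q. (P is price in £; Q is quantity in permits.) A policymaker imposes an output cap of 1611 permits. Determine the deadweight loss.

£10375.14

Competitive equilibrium: 215.5 − 0.078Q = 31 + 0.01Q → Q* = 2096.5909, P* = 51.9659.
At Q = 1611: demand price = 215.5 − 0.078·1611 = 89.842; supply price = 31 + 0.01·1611 = 47.11.
ΔQ = 2096.5909 − 1611 = 485.5909; wedge = 89.842 − 47.11 = 42.732.
Deadweight loss = ½ × 485.5909 × 42.732 = £10375.14.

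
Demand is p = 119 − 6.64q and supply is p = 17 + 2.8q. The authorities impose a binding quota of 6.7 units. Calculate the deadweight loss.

Competitive equilibrium: 119 − 6.64q = 17 + 2.8q → q* = 10.8051, p* = 47.2542.
At q = 6.7: demand price = 119 − 6.64·6.7 = 74.512; supply price = 17 + 2.8·6.7 = 35.76.
Δq = 10.8051 − 6.7 = 4.1051; wedge = 74.512 − 35.76 = 38.752.
Deadweight loss = ½ × 4.1051 × 38.752 = 79.54.

79.54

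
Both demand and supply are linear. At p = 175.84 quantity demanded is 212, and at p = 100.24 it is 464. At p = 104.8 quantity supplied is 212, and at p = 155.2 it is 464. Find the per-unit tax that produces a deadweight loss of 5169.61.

71.9

Demand slope = (100.24 − 175.84)/(464 − 212) = −0.3, so p = 239.44 − 0.3q.
Supply slope = (155.2 − 104.8)/(464 − 212) = 0.2, so p = 62.4 + 0.2q.
Competitive equilibrium: 239.44 − 0.3q = 62.4 + 0.2q → q* = 354.08, p* = 133.216.
A tax t gives Δq = t/0.5 and wedge t, so DWL = t²/1.
t²/1 = 5169.61 → t² = 5169.61 → t = 71.9.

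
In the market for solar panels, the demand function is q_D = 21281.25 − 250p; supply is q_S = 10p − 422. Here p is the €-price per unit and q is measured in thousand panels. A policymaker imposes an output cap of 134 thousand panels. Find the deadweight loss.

In inverse form: demand p = 85.125 − 0.004q, supply p = 42.2 + 0.1q.
Competitive equilibrium: 85.125 − 0.004q = 42.2 + 0.1q → q* = 412.7404, p* = 83.474.
At q = 134: demand price = 85.125 − 0.004·134 = 84.589; supply price = 42.2 + 0.1·134 = 55.6.
Δq = 412.7404 − 134 = 278.7404; wedge = 84.589 − 55.6 = 28.989.
DWL = ½ × 278.7404 × 28.989 = €4040.20 thousand.

€4040.20 thousand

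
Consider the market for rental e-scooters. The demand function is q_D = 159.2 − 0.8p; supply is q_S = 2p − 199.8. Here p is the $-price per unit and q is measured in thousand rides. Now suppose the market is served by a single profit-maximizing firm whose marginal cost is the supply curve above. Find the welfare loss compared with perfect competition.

In inverse form: demand p = 199 − 1.25q, supply p = 99.9 + 0.5q.
Competitive equilibrium: 199 − 1.25q = 99.9 + 0.5q → q* = 56.62857, p* = 128.21429.
Marginal revenue: MR = 199 − 2.5q. Set MR = MC: 199 − 2.5q = 99.9 + 0.5q → q_m = 33.03333.
Price p_m = 199 − 1.25·33.03333 = 157.70834; MC(q_m) = 99.9 + 0.5·33.03333 = 116.41667.
Competitive q* = 56.62857, so Δq = 23.59524; wedge = 157.70834 − 116.41667 = 41.29167.
DWL = ½ × 23.59524 × 41.29167 = $487.14 thousand.

$487.14 thousand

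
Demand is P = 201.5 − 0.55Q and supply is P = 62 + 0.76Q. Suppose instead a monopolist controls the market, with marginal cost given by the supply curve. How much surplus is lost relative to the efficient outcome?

649.45

Competitive equilibrium: 201.5 − 0.55Q = 62 + 0.76Q → Q* = 106.4885, P* = 142.9313.
Marginal revenue: MR = 201.5 − 1.1Q. Set MR = MC: 201.5 − 1.1Q = 62 + 0.76Q → Q_m = 75.
Price P_m = 201.5 − 0.55·75 = 160.25; MC(Q_m) = 62 + 0.76·75 = 119.
Competitive Q* = 106.4885, so ΔQ = 31.4885; wedge = 160.25 − 119 = 41.25.
DWL = ½ × 31.4885 × 41.25 = 649.45.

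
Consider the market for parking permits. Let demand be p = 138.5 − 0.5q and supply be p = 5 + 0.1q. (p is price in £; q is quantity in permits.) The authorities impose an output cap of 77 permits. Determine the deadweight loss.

£6351.075

Competitive equilibrium: 138.5 − 0.5q = 5 + 0.1q → q* = 222.5, p* = 27.25.
At q = 77: demand price = 138.5 − 0.5·77 = 100; supply price = 5 + 0.1·77 = 12.7.
Δq = 222.5 − 77 = 145.5; wedge = 100 − 12.7 = 87.3.
Welfare loss = ½ × 145.5 × 87.3 = £6351.075.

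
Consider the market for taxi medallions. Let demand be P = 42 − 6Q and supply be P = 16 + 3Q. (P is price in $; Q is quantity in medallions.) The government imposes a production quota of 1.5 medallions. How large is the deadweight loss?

$8.68

Competitive equilibrium: 42 − 6Q = 16 + 3Q → Q* = 2.8889, P* = 24.6667.
At Q = 1.5: demand price = 42 − 6·1.5 = 33; supply price = 16 + 3·1.5 = 20.5.
ΔQ = 2.8889 − 1.5 = 1.3889; wedge = 33 − 20.5 = 12.5.
The triangle = ½ × 1.3889 × 12.5 = $8.68.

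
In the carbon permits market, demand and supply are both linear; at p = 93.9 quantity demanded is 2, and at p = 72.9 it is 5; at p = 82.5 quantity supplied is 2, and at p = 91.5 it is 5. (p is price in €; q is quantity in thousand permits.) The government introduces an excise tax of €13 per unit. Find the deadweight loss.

€8.45 thousand

Demand slope = (72.9 − 93.9)/(5 − 2) = −7, so p = 107.9 − 7q.
Supply slope = (91.5 − 82.5)/(5 − 2) = 3, so p = 76.5 + 3q.
Competitive equilibrium: 107.9 − 7q = 76.5 + 3q → q* = 3.14, p* = 85.92.
With the tax, the buyer price exceeds the seller price by 13: (107.9 − 7q) − (76.5 + 3q) = 13 → q' = 1.84.
Δq = 3.14 − 1.84 = 1.3; the wedge equals the tax, 13.
Welfare loss = ½ × 1.3 × 13 = €8.45 thousand.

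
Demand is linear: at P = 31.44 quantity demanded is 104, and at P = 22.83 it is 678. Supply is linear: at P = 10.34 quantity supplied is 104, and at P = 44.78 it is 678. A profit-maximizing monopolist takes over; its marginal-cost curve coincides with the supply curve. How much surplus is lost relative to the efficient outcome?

Demand slope = (22.83 − 31.44)/(678 − 104) = −0.015, so P = 33 − 0.015Q.
Supply slope = (44.78 − 10.34)/(678 − 104) = 0.06, so P = 4.1 + 0.06Q.
Competitive equilibrium: 33 − 0.015Q = 4.1 + 0.06Q → Q* = 385.3333, P* = 27.22.
Marginal revenue: MR = 33 − 0.03Q. Set MR = MC: 33 − 0.03Q = 4.1 + 0.06Q → Q_m = 321.1111.
Price P_m = 33 − 0.015·321.1111 = 28.1833; MC(Q_m) = 4.1 + 0.06·321.1111 = 23.3667.
Competitive Q* = 385.3333, so ΔQ = 64.2222; wedge = 28.1833 − 23.3667 = 4.8166.
DWL = ½ × 64.2222 × 4.8166 = 154.67.

154.67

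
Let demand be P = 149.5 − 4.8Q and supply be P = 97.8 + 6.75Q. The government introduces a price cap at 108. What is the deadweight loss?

Competitive equilibrium: 149.5 − 4.8Q = 97.8 + 6.75Q → Q* = 4.4762, P* = 128.0143.
At the ceiling P = 108, quantity supplied = (108 − 97.8)/6.75 = 1.5111.
Willingness to pay at Q' = 1.5111: 149.5 − 4.8·1.5111 = 142.2467.
ΔQ = 4.4762 − 1.5111 = 2.9651; wedge = 142.2467 − 108 = 34.2467.
Deadweight loss = ½ × 2.9651 × 34.2467 = 50.77.

50.77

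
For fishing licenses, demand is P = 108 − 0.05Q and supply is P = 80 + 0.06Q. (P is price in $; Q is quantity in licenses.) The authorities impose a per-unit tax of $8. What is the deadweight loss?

$290.91

Competitive equilibrium: 108 − 0.05Q = 80 + 0.06Q → Q* = 254.5455, P* = 95.2727.
With the tax, the buyer price exceeds the seller price by 8: (108 − 0.05Q) − (80 + 0.06Q) = 8 → Q' = 181.8182.
ΔQ = 254.5455 − 181.8182 = 72.7273; the wedge equals the tax, 8.
Deadweight loss = ½ × 72.7273 × 8 = $290.91.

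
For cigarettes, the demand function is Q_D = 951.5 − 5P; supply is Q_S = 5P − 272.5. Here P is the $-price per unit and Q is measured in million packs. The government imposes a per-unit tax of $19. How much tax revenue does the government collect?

In inverse form: demand P = 190.3 − 0.2Q, supply P = 54.5 + 0.2Q.
Competitive equilibrium: 190.3 − 0.2Q = 54.5 + 0.2Q → Q* = 339.5, P* = 122.4.
With the tax, the buyer price exceeds the seller price by 19: (190.3 − 0.2Q) − (54.5 + 0.2Q) = 19 → Q' = 292.
Tax revenue = 19 × 292 = $5548 million.

$5548 million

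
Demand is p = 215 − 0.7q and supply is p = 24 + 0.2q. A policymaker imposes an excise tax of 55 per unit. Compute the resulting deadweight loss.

Competitive equilibrium: 215 − 0.7q = 24 + 0.2q → q* = 212.2222, p* = 66.4444.
With the tax, the buyer price exceeds the seller price by 55: (215 − 0.7q) − (24 + 0.2q) = 55 → q' = 151.1111.
Δq = 212.2222 − 151.1111 = 61.1111; the wedge equals the tax, 55.
Deadweight loss = ½ × 61.1111 × 55 = 1680.56.

1680.56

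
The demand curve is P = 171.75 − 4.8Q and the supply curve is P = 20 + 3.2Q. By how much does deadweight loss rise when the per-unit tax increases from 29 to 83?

Competitive equilibrium: 171.75 − 4.8Q = 20 + 3.2Q → Q* = 18.9688, P* = 80.7.
For a per-unit tax t: ΔQ = t/8, so DWL = ½·t·(t/8) = t²/16.
At t = 29: DWL = 52.563. At t = 83: DWL = 430.563.
Increase = 430.563 − 52.563 = 378.

378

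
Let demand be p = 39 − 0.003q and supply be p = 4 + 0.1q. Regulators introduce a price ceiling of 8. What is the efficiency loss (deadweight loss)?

4629

Competitive equilibrium: 39 − 0.003q = 4 + 0.1q → q* = 339.8058, p* = 37.9806.
At the ceiling p = 8, quantity supplied = (8 − 4)/0.1 = 40.
Willingness to pay at q' = 40: 39 − 0.003·40 = 38.88.
Δq = 339.8058 − 40 = 299.8058; wedge = 38.88 − 8 = 30.88.
DWL = ½ × 299.8058 × 30.88 = 4629.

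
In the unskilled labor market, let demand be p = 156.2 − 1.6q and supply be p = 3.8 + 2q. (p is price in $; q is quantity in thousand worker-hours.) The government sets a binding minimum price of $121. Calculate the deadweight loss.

Competitive equilibrium: 156.2 − 1.6q = 3.8 + 2q → q* = 42.3333, p* = 88.4667.
At the floor p = 121, quantity demanded = (156.2 − 121)/1.6 = 22.
Sellers' marginal cost at q' = 22: 3.8 + 2·22 = 47.8.
Δq = 42.3333 − 22 = 20.3333; wedge = 121 − 47.8 = 73.2.
Deadweight loss = ½ × 20.3333 × 73.2 = $744.20 thousand.

$744.20 thousand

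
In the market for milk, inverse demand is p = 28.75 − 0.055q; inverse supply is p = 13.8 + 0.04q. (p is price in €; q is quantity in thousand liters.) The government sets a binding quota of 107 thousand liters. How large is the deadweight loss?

€120.51 thousand

Competitive equilibrium: 28.75 − 0.055q = 13.8 + 0.04q → q* = 157.3684, p* = 20.0947.
At q = 107: demand price = 28.75 − 0.055·107 = 22.865; supply price = 13.8 + 0.04·107 = 18.08.
Δq = 157.3684 − 107 = 50.3684; wedge = 22.865 − 18.08 = 4.785.
Welfare loss = ½ × 50.3684 × 4.785 = €120.51 thousand.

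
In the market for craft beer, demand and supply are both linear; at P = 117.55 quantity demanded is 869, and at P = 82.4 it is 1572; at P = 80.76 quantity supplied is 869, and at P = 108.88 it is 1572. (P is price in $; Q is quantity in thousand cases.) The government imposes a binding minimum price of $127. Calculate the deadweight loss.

Demand slope = (82.4 − 117.55)/(1572 − 869) = −0.05, so P = 161 − 0.05Q.
Supply slope = (108.88 − 80.76)/(1572 − 869) = 0.04, so P = 46 + 0.04Q.
Competitive equilibrium: 161 − 0.05Q = 46 + 0.04Q → Q* = 1277.7778, P* = 97.1111.
At the floor P = 127, quantity demanded = (161 − 127)/0.05 = 680.
Sellers' marginal cost at Q' = 680: 46 + 0.04·680 = 73.2.
ΔQ = 1277.7778 − 680 = 597.7778; wedge = 127 − 73.2 = 53.8.
The triangle = ½ × 597.7778 × 53.8 = $16080.22 thousand.

$16080.22 thousand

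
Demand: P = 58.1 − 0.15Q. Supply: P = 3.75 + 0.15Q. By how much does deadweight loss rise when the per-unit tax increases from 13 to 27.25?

Competitive equilibrium: 58.1 − 0.15Q = 3.75 + 0.15Q → Q* = 181.1667, P* = 30.925.
For a per-unit tax t: ΔQ = t/0.3, so DWL = ½·t·(t/0.3) = t²/0.6.
At t = 13: DWL = 281.667. At t = 27.25: DWL = 1237.604.
Increase = 1237.604 − 281.667 = 955.94.

955.94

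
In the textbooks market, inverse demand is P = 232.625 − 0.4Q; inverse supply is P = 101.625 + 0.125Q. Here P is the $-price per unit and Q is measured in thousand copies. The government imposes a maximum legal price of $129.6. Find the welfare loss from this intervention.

Competitive equilibrium: 232.625 − 0.4Q = 101.625 + 0.125Q → Q* = 249.5238, P* = 132.8155.
At the ceiling P = 129.6, quantity supplied = (129.6 − 101.625)/0.125 = 223.8.
Willingness to pay at Q' = 223.8: 232.625 − 0.4·223.8 = 143.105.
ΔQ = 249.5238 − 223.8 = 25.7238; wedge = 143.105 − 129.6 = 13.505.
The triangle = ½ × 25.7238 × 13.505 = $173.70 thousand.

$173.70 thousand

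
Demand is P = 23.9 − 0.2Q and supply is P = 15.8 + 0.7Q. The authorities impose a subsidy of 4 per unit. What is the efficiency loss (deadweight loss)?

8.89

Competitive equilibrium: 23.9 − 0.2Q = 15.8 + 0.7Q → Q* = 9, P* = 22.1.
The subsidy lowers effective supply by 4: P = 11.8 + 0.7Q.
New quantity: 23.9 − 0.2Q = 11.8 + 0.7Q → Q' = 13.4444.
Overproduction ΔQ = 13.4444 − 9 = 4.4444; wedge = subsidy = 4.
Welfare loss = ½ × 4.4444 × 4 = 8.89.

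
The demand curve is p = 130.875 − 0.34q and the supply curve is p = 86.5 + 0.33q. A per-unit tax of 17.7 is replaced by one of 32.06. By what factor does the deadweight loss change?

Competitive equilibrium: 130.875 − 0.34q = 86.5 + 0.33q → q* = 66.2313, p* = 108.3563.
For a per-unit tax t: Δq = t/0.67, so DWL = ½·t·(t/0.67) = t²/1.34.
At t = 17.7: DWL = 233.799. At t = 32.06: DWL = 767.047.
Ratio = (32.06/17.7)² = 3.281.

3.281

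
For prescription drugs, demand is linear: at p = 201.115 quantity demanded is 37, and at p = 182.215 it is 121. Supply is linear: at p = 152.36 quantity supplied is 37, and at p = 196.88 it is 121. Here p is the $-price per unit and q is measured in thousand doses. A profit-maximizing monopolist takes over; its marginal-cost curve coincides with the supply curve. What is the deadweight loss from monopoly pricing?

$205.31 thousand

Demand slope = (182.215 − 201.115)/(121 − 37) = −0.225, so p = 209.44 − 0.225q.
Supply slope = (196.88 − 152.36)/(121 − 37) = 0.53, so p = 132.75 + 0.53q.
Competitive equilibrium: 209.44 − 0.225q = 132.75 + 0.53q → q* = 101.5762, p* = 186.5854.
Marginal revenue: MR = 209.44 − 0.45q. Set MR = MC: 209.44 − 0.45q = 132.75 + 0.53q → q_m = 78.2551.
Price p_m = 209.44 − 0.225·78.2551 = 191.8326; MC(q_m) = 132.75 + 0.53·78.2551 = 174.2252.
Competitive q* = 101.5762, so Δq = 23.3211; wedge = 191.8326 − 174.2252 = 17.6074.
The triangle = ½ × 23.3211 × 17.6074 = $205.31 thousand.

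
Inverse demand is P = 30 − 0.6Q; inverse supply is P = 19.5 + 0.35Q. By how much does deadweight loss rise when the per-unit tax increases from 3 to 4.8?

7.39

Competitive equilibrium: 30 − 0.6Q = 19.5 + 0.35Q → Q* = 11.0526, P* = 23.3684.
For a per-unit tax t: ΔQ = t/0.95, so DWL = ½·t·(t/0.95) = t²/1.9.
At t = 3: DWL = 4.737. At t = 4.8: DWL = 12.126.
Increase = 12.126 − 4.737 = 7.39.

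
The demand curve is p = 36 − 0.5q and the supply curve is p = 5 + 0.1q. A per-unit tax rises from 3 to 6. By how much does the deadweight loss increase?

22.50

Competitive equilibrium: 36 − 0.5q = 5 + 0.1q → q* = 51.6667, p* = 10.1667.
For a per-unit tax t: Δq = t/0.6, so DWL = ½·t·(t/0.6) = t²/1.2.
At t = 3: DWL = 7.5. At t = 6: DWL = 30.
Increase = 30 − 7.5 = 22.50.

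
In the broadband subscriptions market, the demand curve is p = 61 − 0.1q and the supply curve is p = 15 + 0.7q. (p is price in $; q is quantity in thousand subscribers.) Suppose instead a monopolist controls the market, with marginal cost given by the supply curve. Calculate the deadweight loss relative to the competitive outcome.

Competitive equilibrium: 61 − 0.1q = 15 + 0.7q → q* = 57.5, p* = 55.25.
Marginal revenue: MR = 61 − 0.2q. Set MR = MC: 61 − 0.2q = 15 + 0.7q → q_m = 51.1111.
Price p_m = 61 − 0.1·51.1111 = 55.8889; MC(q_m) = 15 + 0.7·51.1111 = 50.7778.
Competitive q* = 57.5, so Δq = 6.3889; wedge = 55.8889 − 50.7778 = 5.1111.
Deadweight loss = ½ × 6.3889 × 5.1111 = $16.33 thousand.

$16.33 thousand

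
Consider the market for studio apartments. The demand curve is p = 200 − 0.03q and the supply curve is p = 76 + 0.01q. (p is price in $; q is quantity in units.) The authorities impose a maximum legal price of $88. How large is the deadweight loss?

Competitive equilibrium: 200 − 0.03q = 76 + 0.01q → q* = 3100, p* = 107.
At the ceiling p = 88, quantity supplied = (88 − 76)/0.01 = 1200.
Willingness to pay at q' = 1200: 200 − 0.03·1200 = 164.
Δq = 3100 − 1200 = 1900; wedge = 164 − 88 = 76.
Welfare loss = ½ × 1900 × 76 = $72200.

$72200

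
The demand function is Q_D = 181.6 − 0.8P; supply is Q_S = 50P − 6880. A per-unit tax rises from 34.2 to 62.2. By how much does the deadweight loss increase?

1062.68

In inverse form: demand P = 227 − 1.25Q, supply P = 137.6 + 0.02Q.
Competitive equilibrium: 227 − 1.25Q = 137.6 + 0.02Q → Q* = 70.3937, P* = 139.0079.
For a per-unit tax t: ΔQ = t/1.27, so DWL = ½·t·(t/1.27) = t²/2.54.
At t = 34.2: DWL = 460.488. At t = 62.2: DWL = 1523.165.
Increase = 1523.165 − 460.488 = 1062.68.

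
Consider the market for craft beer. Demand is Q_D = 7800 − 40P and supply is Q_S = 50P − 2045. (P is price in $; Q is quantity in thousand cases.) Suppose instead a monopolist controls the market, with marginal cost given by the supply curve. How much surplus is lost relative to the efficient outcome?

In inverse form: demand P = 195 − 0.025Q, supply P = 40.9 + 0.02Q.
Competitive equilibrium: 195 − 0.025Q = 40.9 + 0.02Q → Q* = 3424.44444, P* = 109.38889.
Marginal revenue: MR = 195 − 0.05Q. Set MR = MC: 195 − 0.05Q = 40.9 + 0.02Q → Q_m = 2201.42857.
Price P_m = 195 − 0.025·2201.42857 = 139.96429; MC(Q_m) = 40.9 + 0.02·2201.42857 = 84.92857.
Competitive Q* = 3424.44444, so ΔQ = 1223.01587; wedge = 139.96429 − 84.92857 = 55.03572.
The triangle = ½ × 1223.01587 × 55.03572 = $33654.78 thousand.

$33654.78 thousand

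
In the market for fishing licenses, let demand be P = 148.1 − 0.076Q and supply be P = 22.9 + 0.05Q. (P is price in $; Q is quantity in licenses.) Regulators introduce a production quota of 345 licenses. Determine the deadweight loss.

Competitive equilibrium: 148.1 − 0.076Q = 22.9 + 0.05Q → Q* = 993.6508, P* = 72.5825.
At Q = 345: demand price = 148.1 − 0.076·345 = 121.88; supply price = 22.9 + 0.05·345 = 40.15.
ΔQ = 993.6508 − 345 = 648.6508; wedge = 121.88 − 40.15 = 81.73.
Deadweight loss = ½ × 648.6508 × 81.73 = $26507.11.

$26507.11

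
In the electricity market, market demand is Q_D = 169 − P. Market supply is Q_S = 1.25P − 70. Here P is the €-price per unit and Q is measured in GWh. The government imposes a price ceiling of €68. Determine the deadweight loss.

In inverse form: demand P = 169 − Q, supply P = 56 + 0.8Q.
Competitive equilibrium: 169 − Q = 56 + 0.8Q → Q* = 62.77778, P* = 106.22222.
At the ceiling P = 68, quantity supplied = (68 − 56)/0.8 = 15.
Willingness to pay at Q' = 15: 169 − 1·15 = 154.
ΔQ = 62.77778 − 15 = 47.77778; wedge = 154 − 68 = 86.
Welfare loss = ½ × 47.77778 × 86 = €2054.44.

€2054.44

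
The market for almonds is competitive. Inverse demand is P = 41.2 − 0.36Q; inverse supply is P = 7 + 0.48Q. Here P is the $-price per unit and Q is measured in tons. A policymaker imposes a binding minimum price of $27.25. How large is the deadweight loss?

Competitive equilibrium: 41.2 − 0.36Q = 7 + 0.48Q → Q* = 40.7143, P* = 26.5429.
At the floor P = 27.25, quantity demanded = (41.2 − 27.25)/0.36 = 38.75.
Sellers' marginal cost at Q' = 38.75: 7 + 0.48·38.75 = 25.6.
ΔQ = 40.7143 − 38.75 = 1.9643; wedge = 27.25 − 25.6 = 1.65.
Welfare loss = ½ × 1.9643 × 1.65 = $1.62.

$1.62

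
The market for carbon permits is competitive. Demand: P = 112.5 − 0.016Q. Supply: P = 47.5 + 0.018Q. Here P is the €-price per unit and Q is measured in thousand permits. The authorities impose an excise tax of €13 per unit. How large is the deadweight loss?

€2485.29 thousand

Competitive equilibrium: 112.5 − 0.016Q = 47.5 + 0.018Q → Q* = 1911.7647, P* = 81.9118.
With the tax, the buyer price exceeds the seller price by 13: (112.5 − 0.016Q) − (47.5 + 0.018Q) = 13 → Q' = 1529.4118.
ΔQ = 1911.7647 − 1529.4118 = 382.3529; the wedge equals the tax, 13.
The triangle = ½ × 382.3529 × 13 = €2485.29 thousand.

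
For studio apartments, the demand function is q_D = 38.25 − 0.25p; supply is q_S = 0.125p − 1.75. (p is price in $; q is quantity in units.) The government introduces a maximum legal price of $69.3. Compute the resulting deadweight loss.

In inverse form: demand p = 153 − 4q, supply p = 14 + 8q.
Competitive equilibrium: 153 − 4q = 14 + 8q → q* = 11.5833, p* = 106.6667.
At the ceiling p = 69.3, quantity supplied = (69.3 − 14)/8 = 6.9125.
Willingness to pay at q' = 6.9125: 153 − 4·6.9125 = 125.35.
Δq = 11.5833 − 6.9125 = 4.6708; wedge = 125.35 − 69.3 = 56.05.
Welfare loss = ½ × 4.6708 × 56.05 = $130.90.

$130.90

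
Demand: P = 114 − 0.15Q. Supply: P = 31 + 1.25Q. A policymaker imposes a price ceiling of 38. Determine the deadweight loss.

2017.51

Competitive equilibrium: 114 − 0.15Q = 31 + 1.25Q → Q* = 59.2857, P* = 105.1071.
At the ceiling P = 38, quantity supplied = (38 − 31)/1.25 = 5.6.
Willingness to pay at Q' = 5.6: 114 − 0.15·5.6 = 113.16.
ΔQ = 59.2857 − 5.6 = 53.6857; wedge = 113.16 − 38 = 75.16.
Welfare loss = ½ × 53.6857 × 75.16 = 2017.51.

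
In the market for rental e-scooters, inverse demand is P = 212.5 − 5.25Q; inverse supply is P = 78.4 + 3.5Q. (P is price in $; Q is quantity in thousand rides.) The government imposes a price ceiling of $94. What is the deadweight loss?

Competitive equilibrium: 212.5 − 5.25Q = 78.4 + 3.5Q → Q* = 15.3257, P* = 132.04.
At the ceiling P = 94, quantity supplied = (94 − 78.4)/3.5 = 4.4571.
Willingness to pay at Q' = 4.4571: 212.5 − 5.25·4.4571 = 189.1002.
ΔQ = 15.3257 − 4.4571 = 10.8686; wedge = 189.1002 − 94 = 95.1002.
Deadweight loss = ½ × 10.8686 × 95.1002 = $516.80 thousand.

$516.80 thousand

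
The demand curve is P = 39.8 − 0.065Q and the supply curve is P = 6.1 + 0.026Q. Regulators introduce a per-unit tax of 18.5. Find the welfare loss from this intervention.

Competitive equilibrium: 39.8 − 0.065Q = 6.1 + 0.026Q → Q* = 370.3297, P* = 15.7286.
With the tax, the buyer price exceeds the seller price by 18.5: (39.8 − 0.065Q) − (6.1 + 0.026Q) = 18.5 → Q' = 167.033.
ΔQ = 370.3297 − 167.033 = 203.2967; the wedge equals the tax, 18.5.
The triangle = ½ × 203.2967 × 18.5 = 1880.49.

1880.49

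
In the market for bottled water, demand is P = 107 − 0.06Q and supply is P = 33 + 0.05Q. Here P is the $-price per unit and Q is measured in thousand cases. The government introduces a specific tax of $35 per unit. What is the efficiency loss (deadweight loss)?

Competitive equilibrium: 107 − 0.06Q = 33 + 0.05Q → Q* = 672.7273, P* = 66.6364.
With the tax, the buyer price exceeds the seller price by 35: (107 − 0.06Q) − (33 + 0.05Q) = 35 → Q' = 354.5455.
ΔQ = 672.7273 − 354.5455 = 318.1818; the wedge equals the tax, 35.
Welfare loss = ½ × 318.1818 × 35 = $5568.18 thousand.

$5568.18 thousand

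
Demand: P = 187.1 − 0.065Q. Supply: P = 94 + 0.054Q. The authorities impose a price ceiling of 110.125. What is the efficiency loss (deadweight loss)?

Competitive equilibrium: 187.1 − 0.065Q = 94 + 0.054Q → Q* = 782.3529, P* = 136.2471.
At the ceiling P = 110.125, quantity supplied = (110.125 − 94)/0.054 = 298.6111.
Willingness to pay at Q' = 298.6111: 187.1 − 0.065·298.6111 = 167.6903.
ΔQ = 782.3529 − 298.6111 = 483.7418; wedge = 167.6903 − 110.125 = 57.5653.
Welfare loss = ½ × 483.7418 × 57.5653 = 13923.37.

13923.37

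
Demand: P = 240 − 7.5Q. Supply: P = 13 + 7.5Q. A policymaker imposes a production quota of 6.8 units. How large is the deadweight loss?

Competitive equilibrium: 240 − 7.5Q = 13 + 7.5Q → Q* = 15.1333, P* = 126.5.
At Q = 6.8: demand price = 240 − 7.5·6.8 = 189; supply price = 13 + 7.5·6.8 = 64.
ΔQ = 15.1333 − 6.8 = 8.3333; wedge = 189 − 64 = 125.
DWL = ½ × 8.3333 × 125 = 520.83.

520.83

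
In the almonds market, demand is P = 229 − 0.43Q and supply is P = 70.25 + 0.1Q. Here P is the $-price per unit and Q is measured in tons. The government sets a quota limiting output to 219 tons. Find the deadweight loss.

Competitive equilibrium: 229 − 0.43Q = 70.25 + 0.1Q → Q* = 299.5283, P* = 100.2028.
At Q = 219: demand price = 229 − 0.43·219 = 134.83; supply price = 70.25 + 0.1·219 = 92.15.
ΔQ = 299.5283 − 219 = 80.5283; wedge = 134.83 − 92.15 = 42.68.
DWL = ½ × 80.5283 × 42.68 = $1718.47.

$1718.47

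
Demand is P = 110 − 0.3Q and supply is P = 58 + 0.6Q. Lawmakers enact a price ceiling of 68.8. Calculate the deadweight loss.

Competitive equilibrium: 110 − 0.3Q = 58 + 0.6Q → Q* = 57.7778, P* = 92.6667.
At the ceiling P = 68.8, quantity supplied = (68.8 − 58)/0.6 = 18.
Willingness to pay at Q' = 18: 110 − 0.3·18 = 104.6.
ΔQ = 57.7778 − 18 = 39.7778; wedge = 104.6 − 68.8 = 35.8.
Deadweight loss = ½ × 39.7778 × 35.8 = 712.02.

712.02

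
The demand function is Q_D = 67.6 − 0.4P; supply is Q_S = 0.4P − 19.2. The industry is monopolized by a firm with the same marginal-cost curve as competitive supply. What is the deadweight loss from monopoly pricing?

162.68

In inverse form: demand P = 169 − 2.5Q, supply P = 48 + 2.5Q.
Competitive equilibrium: 169 − 2.5Q = 48 + 2.5Q → Q* = 24.2, P* = 108.5.
Marginal revenue: MR = 169 − 5Q. Set MR = MC: 169 − 5Q = 48 + 2.5Q → Q_m = 16.1333.
Price P_m = 169 − 2.5·16.1333 = 128.6668; MC(Q_m) = 48 + 2.5·16.1333 = 88.3333.
Competitive Q* = 24.2, so ΔQ = 8.0667; wedge = 128.6668 − 88.3333 = 40.3335.
Welfare loss = ½ × 8.0667 × 40.3335 = 162.68.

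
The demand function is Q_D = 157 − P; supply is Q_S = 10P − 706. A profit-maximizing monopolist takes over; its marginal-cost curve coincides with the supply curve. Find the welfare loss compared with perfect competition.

769.42

In inverse form: demand P = 157 − Q, supply P = 70.6 + 0.1Q.
Competitive equilibrium: 157 − Q = 70.6 + 0.1Q → Q* = 78.5455, P* = 78.4545.
Marginal revenue: MR = 157 − 2Q. Set MR = MC: 157 − 2Q = 70.6 + 0.1Q → Q_m = 41.1429.
Price P_m = 157 − 1·41.1429 = 115.8571; MC(Q_m) = 70.6 + 0.1·41.1429 = 74.7143.
Competitive Q* = 78.5455, so ΔQ = 37.4026; wedge = 115.8571 − 74.7143 = 41.1428.
The triangle = ½ × 37.4026 × 41.1428 = 769.42.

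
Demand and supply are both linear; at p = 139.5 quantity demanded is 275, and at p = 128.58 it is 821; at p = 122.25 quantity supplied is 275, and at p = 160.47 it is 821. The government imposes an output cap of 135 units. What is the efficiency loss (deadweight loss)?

4950.125

Demand slope = (128.58 − 139.5)/(821 − 275) = −0.02, so p = 145 − 0.02q.
Supply slope = (160.47 − 122.25)/(821 − 275) = 0.07, so p = 103 + 0.07q.
Competitive equilibrium: 145 − 0.02q = 103 + 0.07q → q* = 466.6667, p* = 135.6667.
At q = 135: demand price = 145 − 0.02·135 = 142.3; supply price = 103 + 0.07·135 = 112.45.
Δq = 466.6667 − 135 = 331.6667; wedge = 142.3 − 112.45 = 29.85.
Deadweight loss = ½ × 331.6667 × 29.85 = 4950.125.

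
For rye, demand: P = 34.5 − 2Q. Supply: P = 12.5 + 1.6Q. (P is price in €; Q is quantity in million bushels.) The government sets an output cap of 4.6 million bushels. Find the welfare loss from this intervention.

€4.11 million

Competitive equilibrium: 34.5 − 2Q = 12.5 + 1.6Q → Q* = 6.1111, P* = 22.2778.
At Q = 4.6: demand price = 34.5 − 2·4.6 = 25.3; supply price = 12.5 + 1.6·4.6 = 19.86.
ΔQ = 6.1111 − 4.6 = 1.5111; wedge = 25.3 − 19.86 = 5.44.
Welfare loss = ½ × 1.5111 × 5.44 = €4.11 million.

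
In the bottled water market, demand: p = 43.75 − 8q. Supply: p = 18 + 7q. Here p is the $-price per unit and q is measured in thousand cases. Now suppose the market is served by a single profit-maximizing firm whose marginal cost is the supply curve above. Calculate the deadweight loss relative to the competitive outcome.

$2.67 thousand

Competitive equilibrium: 43.75 − 8q = 18 + 7q → q* = 1.7167, p* = 30.0167.
Marginal revenue: MR = 43.75 − 16q. Set MR = MC: 43.75 − 16q = 18 + 7q → q_m = 1.1196.
Price p_m = 43.75 − 8·1.1196 = 34.7932; MC(q_m) = 18 + 7·1.1196 = 25.8372.
Competitive q* = 1.7167, so Δq = 0.5971; wedge = 34.7932 − 25.8372 = 8.956.
The triangle = ½ × 0.5971 × 8.956 = $2.67 thousand.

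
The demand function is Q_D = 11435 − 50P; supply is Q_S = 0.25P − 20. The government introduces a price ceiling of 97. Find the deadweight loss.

In inverse form: demand P = 228.7 − 0.02Q, supply P = 80 + 4Q.
Competitive equilibrium: 228.7 − 0.02Q = 80 + 4Q → Q* = 36.99, P* = 227.9602.
At the ceiling P = 97, quantity supplied = (97 − 80)/4 = 4.25.
Willingness to pay at Q' = 4.25: 228.7 − 0.02·4.25 = 228.615.
ΔQ = 36.99 − 4.25 = 32.74; wedge = 228.615 − 97 = 131.615.
Welfare loss = ½ × 32.74 × 131.615 = 2154.54.

2154.54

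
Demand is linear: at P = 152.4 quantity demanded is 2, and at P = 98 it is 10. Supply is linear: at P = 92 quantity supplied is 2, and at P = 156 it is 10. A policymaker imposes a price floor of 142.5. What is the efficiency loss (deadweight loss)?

51

Demand slope = (98 − 152.4)/(10 − 2) = −6.8, so P = 166 − 6.8Q.
Supply slope = (156 − 92)/(10 − 2) = 8, so P = 76 + 8Q.
Competitive equilibrium: 166 − 6.8Q = 76 + 8Q → Q* = 6.0811, P* = 124.6486.
At the floor P = 142.5, quantity demanded = (166 − 142.5)/6.8 = 3.4559.
Sellers' marginal cost at Q' = 3.4559: 76 + 8·3.4559 = 103.6472.
ΔQ = 6.0811 − 3.4559 = 2.6252; wedge = 142.5 − 103.6472 = 38.8528.
Deadweight loss = ½ × 2.6252 × 38.8528 = 51.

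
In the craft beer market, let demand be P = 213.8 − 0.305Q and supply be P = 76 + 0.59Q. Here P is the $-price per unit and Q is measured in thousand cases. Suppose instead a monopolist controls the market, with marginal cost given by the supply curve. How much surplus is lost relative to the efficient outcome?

$685.30 thousand

Competitive equilibrium: 213.8 − 0.305Q = 76 + 0.59Q → Q* = 153.9665, P* = 166.8402.
Marginal revenue: MR = 213.8 − 0.61Q. Set MR = MC: 213.8 − 0.61Q = 76 + 0.59Q → Q_m = 114.8333.
Price P_m = 213.8 − 0.305·114.8333 = 178.7758; MC(Q_m) = 76 + 0.59·114.8333 = 143.7516.
Competitive Q* = 153.9665, so ΔQ = 39.1332; wedge = 178.7758 − 143.7516 = 35.0242.
The triangle = ½ × 39.1332 × 35.0242 = $685.30 thousand.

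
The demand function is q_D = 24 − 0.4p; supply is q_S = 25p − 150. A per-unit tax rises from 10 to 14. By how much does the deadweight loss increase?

18.90

In inverse form: demand p = 60 − 2.5q, supply p = 6 + 0.04q.
Competitive equilibrium: 60 − 2.5q = 6 + 0.04q → q* = 21.2598, p* = 6.8504.
For a per-unit tax t: Δq = t/2.54, so DWL = ½·t·(t/2.54) = t²/5.08.
At t = 10: DWL = 19.685. At t = 14: DWL = 38.583.
Increase = 38.583 − 19.685 = 18.90.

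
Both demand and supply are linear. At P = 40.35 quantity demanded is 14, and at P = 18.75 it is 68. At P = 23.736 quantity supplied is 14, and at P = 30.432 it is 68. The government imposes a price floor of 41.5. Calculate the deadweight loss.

Demand slope = (18.75 − 40.35)/(68 − 14) = −0.4, so P = 45.95 − 0.4Q.
Supply slope = (30.432 − 23.736)/(68 − 14) = 0.124, so P = 22 + 0.124Q.
Competitive equilibrium: 45.95 − 0.4Q = 22 + 0.124Q → Q* = 45.7061, P* = 27.6676.
At the floor P = 41.5, quantity demanded = (45.95 − 41.5)/0.4 = 11.125.
Sellers' marginal cost at Q' = 11.125: 22 + 0.124·11.125 = 23.3795.
ΔQ = 45.7061 − 11.125 = 34.5811; wedge = 41.5 − 23.3795 = 18.1205.
The triangle = ½ × 34.5811 × 18.1205 = 313.31.

313.31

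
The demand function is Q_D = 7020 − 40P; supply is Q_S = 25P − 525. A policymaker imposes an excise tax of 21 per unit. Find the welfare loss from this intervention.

3392.31

In inverse form: demand P = 175.5 − 0.025Q, supply P = 21 + 0.04Q.
Competitive equilibrium: 175.5 − 0.025Q = 21 + 0.04Q → Q* = 2376.9231, P* = 116.0769.
With the tax, the buyer price exceeds the seller price by 21: (175.5 − 0.025Q) − (21 + 0.04Q) = 21 → Q' = 2053.8462.
ΔQ = 2376.9231 − 2053.8462 = 323.0769; the wedge equals the tax, 21.
Deadweight loss = ½ × 323.0769 × 21 = 3392.31.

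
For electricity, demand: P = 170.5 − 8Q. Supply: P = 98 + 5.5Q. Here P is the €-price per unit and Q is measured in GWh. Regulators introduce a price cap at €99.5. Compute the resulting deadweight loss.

Competitive equilibrium: 170.5 − 8Q = 98 + 5.5Q → Q* = 5.3704, P* = 127.537.
At the ceiling P = 99.5, quantity supplied = (99.5 − 98)/5.5 = 0.2727.
Willingness to pay at Q' = 0.2727: 170.5 − 8·0.2727 = 168.3184.
ΔQ = 5.3704 − 0.2727 = 5.0977; wedge = 168.3184 − 99.5 = 68.8184.
Deadweight loss = ½ × 5.0977 × 68.8184 = €175.41.

€175.41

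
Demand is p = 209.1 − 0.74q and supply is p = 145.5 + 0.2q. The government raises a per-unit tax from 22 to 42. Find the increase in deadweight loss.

680.85

Competitive equilibrium: 209.1 − 0.74q = 145.5 + 0.2q → q* = 67.6596, p* = 159.0319.
For a per-unit tax t: Δq = t/0.94, so DWL = ½·t·(t/0.94) = t²/1.88.
At t = 22: DWL = 257.447. At t = 42: DWL = 938.298.
Increase = 938.298 − 257.447 = 680.85.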